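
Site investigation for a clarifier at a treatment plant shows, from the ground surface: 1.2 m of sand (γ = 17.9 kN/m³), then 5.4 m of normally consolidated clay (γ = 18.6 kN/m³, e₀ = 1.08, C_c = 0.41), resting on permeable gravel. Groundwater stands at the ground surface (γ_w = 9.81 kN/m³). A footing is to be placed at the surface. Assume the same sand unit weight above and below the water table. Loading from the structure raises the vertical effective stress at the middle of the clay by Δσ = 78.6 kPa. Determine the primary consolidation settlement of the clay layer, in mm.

S_c ≈ 559 mm

Mid-depth of clay below the ground surface: z = 1.2 + 5.4/2 = 3.9 m.
Total vertical stress at mid-clay: σ_v = 17.9×1.2 + 18.6×2.7 = 71.7 kPa.
Pore pressure: u = 9.81×(3.9 − 0) = 38.259 kPa.
Initial effective stress: σ'_0 = σ_v − u = 71.7 − 38.259 = 33.441 kPa.
Final effective stress: σ'_f = σ'_0 + Δσ = 33.441 + 78.6 = 112.04 kPa.
Normally consolidated clay, so the full stress increment lies on the virgin compression line:
S_c = C_c·H/(1+e₀)·log₁₀(σ'_f/σ'_0) = 0.41×5.4/(1+1.08)×log₁₀(112.04/33.441)
    = 1.0644 × 0.52509 = 0.5589 m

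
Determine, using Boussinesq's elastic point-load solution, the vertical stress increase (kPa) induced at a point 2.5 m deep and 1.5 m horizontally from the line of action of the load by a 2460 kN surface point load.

Δσ_z ≈ 87.1 kPa

Boussinesq vertical stress below a point load on an elastic half-space:
Δσ_z = 3P/(2πz²) · [1 + (r/z)²]^(−5/2)
r/z = 1.5/2.5 = 0.6; [1+(r/z)²]^(−5/2) = 0.46361.
Δσ_z = 3×2460/(2π×2.5²) × 0.46361 = 187.93 × 0.46361 = 87.13 kPa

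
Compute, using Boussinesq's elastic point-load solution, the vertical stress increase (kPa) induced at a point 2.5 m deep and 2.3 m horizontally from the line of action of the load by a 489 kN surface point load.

Boussinesq vertical stress below a point load on an elastic half-space:
Δσ_z = 3P/(2πz²) · [1 + (r/z)²]^(−5/2)
r/z = 2.3/2.5 = 0.92; [1+(r/z)²]^(−5/2) = 0.21587.
Δσ_z = 3×489/(2π×2.5²) × 0.21587 = 37.357 × 0.21587 = 8.064 kPa

Δσ_z ≈ 8.06 kPa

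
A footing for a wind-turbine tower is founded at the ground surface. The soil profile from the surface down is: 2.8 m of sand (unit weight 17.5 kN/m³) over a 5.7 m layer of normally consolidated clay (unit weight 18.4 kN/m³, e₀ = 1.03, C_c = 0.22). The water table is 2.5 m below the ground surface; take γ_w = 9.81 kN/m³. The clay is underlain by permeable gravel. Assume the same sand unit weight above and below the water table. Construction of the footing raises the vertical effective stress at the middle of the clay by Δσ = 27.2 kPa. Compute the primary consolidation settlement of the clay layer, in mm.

S_c ≈ 87.5 mm

Mid-depth of clay below the ground surface: z = 2.8 + 5.7/2 = 5.65 m.
Total vertical stress at mid-clay: σ_v = 17.5×2.8 + 18.4×2.85 = 101.44 kPa.
Pore pressure: u = 9.81×(5.65 − 2.5) = 30.902 kPa.
Initial effective stress: σ'_0 = σ_v − u = 101.44 − 30.902 = 70.538 kPa.
Final effective stress: σ'_f = σ'_0 + Δσ = 70.538 + 27.2 = 97.738 kPa.
Normally consolidated clay, so the full stress increment lies on the virgin compression line:
S_c = C_c·H/(1+e₀)·log₁₀(σ'_f/σ'_0) = 0.22×5.7/(1+1.03)×log₁₀(97.738/70.538)
    = 0.61773 × 0.14164 = 0.0875 m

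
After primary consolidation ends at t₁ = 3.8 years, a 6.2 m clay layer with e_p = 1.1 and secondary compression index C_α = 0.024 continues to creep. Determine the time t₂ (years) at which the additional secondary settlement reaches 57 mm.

S_s = C_α·H/(1+e_p)·log₁₀(t₂/t₁) ⇒ log₁₀(t₂/t₁) = S_s·(1+e_p)/(C_α·H).
log₁₀(t₂/t₁) = 0.057 × (1+1.1) / (0.024×6.2) = 0.8044
t₂ = t₁ × 10^0.8044 = 3.8 × 6.374 = 24.22 years

t₂ ≈ 24.2 years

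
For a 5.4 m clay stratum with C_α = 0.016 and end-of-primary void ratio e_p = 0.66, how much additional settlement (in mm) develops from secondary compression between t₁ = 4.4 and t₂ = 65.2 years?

Secondary compression: S_s = C_α·H/(1+e_p)·log₁₀(t₂/t₁)
S_s = 0.016×5.4/(1+0.66)×log₁₀(65.2/4.4)
    = 0.05205 × 1.171 = 0.06094 m

S_s ≈ 60.9 mm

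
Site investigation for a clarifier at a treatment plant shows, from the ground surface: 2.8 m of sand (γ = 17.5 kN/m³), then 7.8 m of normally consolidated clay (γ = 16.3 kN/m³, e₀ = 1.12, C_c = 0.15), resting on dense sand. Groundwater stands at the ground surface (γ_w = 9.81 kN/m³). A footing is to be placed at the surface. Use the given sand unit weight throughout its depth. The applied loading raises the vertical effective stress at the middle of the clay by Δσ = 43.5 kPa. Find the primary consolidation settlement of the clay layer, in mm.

Mid-depth of clay below the ground surface: z = 2.8 + 7.8/2 = 6.7 m.
Total vertical stress at mid-clay: σ_v = 17.5×2.8 + 16.3×3.9 = 112.57 kPa.
Pore pressure: u = 9.81×(6.7 − 0) = 65.727 kPa.
Initial effective stress: σ'_0 = σ_v − u = 112.57 − 65.727 = 46.843 kPa.
Final effective stress: σ'_f = σ'_0 + Δσ = 46.843 + 43.5 = 90.343 kPa.
Normally consolidated clay, so the full stress increment lies on the virgin compression line:
S_c = C_c·H/(1+e₀)·log₁₀(σ'_f/σ'_0) = 0.15×7.8/(1+1.12)×log₁₀(90.343/46.843)
    = 0.55189 × 0.28525 = 0.1574 m

S_c ≈ 157 mm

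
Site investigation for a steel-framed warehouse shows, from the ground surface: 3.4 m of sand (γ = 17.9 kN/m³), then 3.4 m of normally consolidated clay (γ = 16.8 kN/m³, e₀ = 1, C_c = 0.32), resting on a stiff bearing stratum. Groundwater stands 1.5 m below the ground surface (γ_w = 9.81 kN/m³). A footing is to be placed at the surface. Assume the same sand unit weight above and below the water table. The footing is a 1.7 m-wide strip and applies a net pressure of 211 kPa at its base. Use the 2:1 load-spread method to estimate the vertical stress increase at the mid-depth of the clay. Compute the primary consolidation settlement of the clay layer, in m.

Mid-depth of clay below the ground surface: z = 3.4 + 3.4/2 = 5.1 m.
Total vertical stress at mid-clay: σ_v = 17.9×3.4 + 16.8×1.7 = 89.42 kPa.
Pore pressure: u = 9.81×(5.1 − 1.5) = 35.316 kPa.
Initial effective stress: σ'_0 = σ_v − u = 89.42 − 35.316 = 54.104 kPa.
Stress increase at mid-clay by the 2:1 spreading method:
Δσ = qB/(B+z) = 211×1.7/(1.7+5.1) = 52.75 kPa
Final effective stress: σ'_f = σ'_0 + Δσ = 54.104 + 52.75 = 106.85 kPa.
Normally consolidated clay, so the full stress increment lies on the virgin compression line:
S_c = C_c·H/(1+e₀)·log₁₀(σ'_f/σ'_0) = 0.32×3.4/(1+1)×log₁₀(106.85/54.104)
    = 0.544 × 0.29555 = 0.1608 m

S_c ≈ 0.161 m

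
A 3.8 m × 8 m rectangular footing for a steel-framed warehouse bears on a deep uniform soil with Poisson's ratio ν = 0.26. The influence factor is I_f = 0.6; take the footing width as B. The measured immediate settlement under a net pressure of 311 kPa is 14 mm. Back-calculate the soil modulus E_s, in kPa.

E_s ≈ 47200 kPa

S_e = q·B·(1−ν²)/E_s · I_f  ⇒  E_s = q·B·(1−ν²)·I_f / S_e.
E_s = 311 × 3.8 × 0.9324 × 0.6 / 0.014 = 47220 kPa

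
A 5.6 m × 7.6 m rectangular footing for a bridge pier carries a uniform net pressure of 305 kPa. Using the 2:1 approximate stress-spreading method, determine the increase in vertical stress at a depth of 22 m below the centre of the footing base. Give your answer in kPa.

Δσ_z ≈ 15.9 kPa

By the 2:1 method the load spreads at 1 horizontal : 2 vertical, so at depth z the loaded area has grown by z in each plan dimension:
Δσ = qBL/((B+z)(L+z)) = 305×5.6×7.6/((5.6+22)(7.6+22)) = 15.889 kPa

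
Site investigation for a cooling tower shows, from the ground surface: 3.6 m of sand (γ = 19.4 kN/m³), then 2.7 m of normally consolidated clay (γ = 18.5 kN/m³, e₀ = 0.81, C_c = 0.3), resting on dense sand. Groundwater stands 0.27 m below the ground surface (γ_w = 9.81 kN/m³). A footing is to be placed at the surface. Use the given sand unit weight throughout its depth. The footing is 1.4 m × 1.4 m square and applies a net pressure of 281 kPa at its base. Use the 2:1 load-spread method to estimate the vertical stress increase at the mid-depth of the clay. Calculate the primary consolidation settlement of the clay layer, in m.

Mid-depth of clay below the ground surface: z = 3.6 + 2.7/2 = 4.95 m.
Total vertical stress at mid-clay: σ_v = 19.4×3.6 + 18.5×1.35 = 94.815 kPa.
Pore pressure: u = 9.81×(4.95 − 0.27) = 45.911 kPa.
Initial effective stress: σ'_0 = σ_v − u = 94.815 − 45.911 = 48.904 kPa.
Stress increase at mid-clay by the 2:1 spreading method:
Δσ = qBL/((B+z)(L+z)) = 281×1.4×1.4/((1.4+4.95)(1.4+4.95)) = 13.659 kPa
Final effective stress: σ'_f = σ'_0 + Δσ = 48.904 + 13.659 = 62.563 kPa.
Normally consolidated clay, so the full stress increment lies on the virgin compression line:
S_c = C_c·H/(1+e₀)·log₁₀(σ'_f/σ'_0) = 0.3×2.7/(1+0.81)×log₁₀(62.563/48.904)
    = 0.44751 × 0.10697 = 0.04787 m

S_c ≈ 0.0479 m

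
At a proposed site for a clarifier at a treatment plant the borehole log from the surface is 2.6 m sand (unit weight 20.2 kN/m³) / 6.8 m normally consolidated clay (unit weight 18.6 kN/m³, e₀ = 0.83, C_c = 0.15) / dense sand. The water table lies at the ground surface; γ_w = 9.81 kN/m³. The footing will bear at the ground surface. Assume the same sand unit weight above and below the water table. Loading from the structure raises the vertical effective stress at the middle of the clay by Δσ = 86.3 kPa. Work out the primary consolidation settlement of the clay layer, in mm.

Mid-depth of clay below the ground surface: z = 2.6 + 6.8/2 = 6 m.
Total vertical stress at mid-clay: σ_v = 20.2×2.6 + 18.6×3.4 = 115.76 kPa.
Pore pressure: u = 9.81×(6 − 0) = 58.86 kPa.
Initial effective stress: σ'_0 = σ_v − u = 115.76 − 58.86 = 56.9 kPa.
Final effective stress: σ'_f = σ'_0 + Δσ = 56.9 + 86.3 = 143.2 kPa.
Normally consolidated clay, so the full stress increment lies on the virgin compression line:
S_c = C_c·H/(1+e₀)·log₁₀(σ'_f/σ'_0) = 0.15×6.8/(1+0.83)×log₁₀(143.2/56.9)
    = 0.55738 × 0.40083 = 0.2234 m

S_c ≈ 223 mm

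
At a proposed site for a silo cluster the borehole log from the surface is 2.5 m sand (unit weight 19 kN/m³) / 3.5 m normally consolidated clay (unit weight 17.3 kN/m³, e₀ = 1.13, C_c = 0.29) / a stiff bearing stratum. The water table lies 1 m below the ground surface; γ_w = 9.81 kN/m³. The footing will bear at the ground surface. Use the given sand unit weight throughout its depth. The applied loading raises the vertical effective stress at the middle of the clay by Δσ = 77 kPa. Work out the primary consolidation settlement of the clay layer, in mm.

Mid-depth of clay below the ground surface: z = 2.5 + 3.5/2 = 4.25 m.
Total vertical stress at mid-clay: σ_v = 19×2.5 + 17.3×1.75 = 77.775 kPa.
Pore pressure: u = 9.81×(4.25 − 1) = 31.883 kPa.
Initial effective stress: σ'_0 = σ_v − u = 77.775 − 31.883 = 45.892 kPa.
Final effective stress: σ'_f = σ'_0 + Δσ = 45.892 + 77 = 122.89 kPa.
Normally consolidated clay, so the full stress increment lies on the virgin compression line:
S_c = C_c·H/(1+e₀)·log₁₀(σ'_f/σ'_0) = 0.29×3.5/(1+1.13)×log₁₀(122.89/45.892)
    = 0.47653 × 0.42778 = 0.2039 m

S_c ≈ 204 mm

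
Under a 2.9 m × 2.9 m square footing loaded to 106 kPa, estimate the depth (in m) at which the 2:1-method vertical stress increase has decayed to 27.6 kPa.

2:1 spreading — at depth z the loaded area has grown by z in each plan dimension:
qB²/(B+z)² = Δσ_z ⇒ z = B(√(q/Δσ_z) − 1) = 2.9×(√(106/27.6) − 1) = 2.783 m

z ≈ 2.78 m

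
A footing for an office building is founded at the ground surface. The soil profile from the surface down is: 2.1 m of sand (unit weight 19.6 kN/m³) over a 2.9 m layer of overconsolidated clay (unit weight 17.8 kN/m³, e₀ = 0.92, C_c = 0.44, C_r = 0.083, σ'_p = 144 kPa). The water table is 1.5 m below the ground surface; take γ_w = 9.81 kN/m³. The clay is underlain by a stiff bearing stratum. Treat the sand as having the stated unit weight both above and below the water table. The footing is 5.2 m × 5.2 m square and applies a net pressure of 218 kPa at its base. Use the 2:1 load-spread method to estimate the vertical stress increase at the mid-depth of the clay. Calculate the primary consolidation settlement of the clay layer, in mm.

Mid-depth of clay below the ground surface: z = 2.1 + 2.9/2 = 3.55 m.
Total vertical stress at mid-clay: σ_v = 19.6×2.1 + 17.8×1.45 = 66.97 kPa.
Pore pressure: u = 9.81×(3.55 − 1.5) = 20.11 kPa.
Initial effective stress: σ'_0 = σ_v − u = 66.97 − 20.11 = 46.86 kPa.
Stress increase at mid-clay by the 2:1 spreading method:
Δσ = qBL/((B+z)(L+z)) = 218×5.2×5.2/((5.2+3.55)(5.2+3.55)) = 76.992 kPa
Final effective stress: σ'_f = 46.86 + 76.992 = 123.85 kPa.
σ'_f = 123.85 ≤ σ'_p = 144 kPa, so the clay remains overconsolidated and only the recompression index applies:
S_c = C_r·H/(1+e₀)·log₁₀(σ'_f/σ'_0) = 0.083×2.9/1.92×log₁₀(123.85/46.86)
    = 0.12536 × 0.42209 = 0.05291 m

S_c ≈ 52.9 mm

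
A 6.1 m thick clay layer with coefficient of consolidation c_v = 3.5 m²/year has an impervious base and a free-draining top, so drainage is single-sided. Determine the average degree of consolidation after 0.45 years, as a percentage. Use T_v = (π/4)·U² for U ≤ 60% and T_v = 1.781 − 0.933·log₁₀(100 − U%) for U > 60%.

U ≈ 23.2 %

Drainage path length: H_d = H = 6.1 m (single drainage).
T_v = c_v·t/H_d² = 3.5×0.45/6.1² = 0.042327.
T_v = 0.042327 corresponds to the U ≤ 60% branch:
U = √(4T_v/π) = 0.2321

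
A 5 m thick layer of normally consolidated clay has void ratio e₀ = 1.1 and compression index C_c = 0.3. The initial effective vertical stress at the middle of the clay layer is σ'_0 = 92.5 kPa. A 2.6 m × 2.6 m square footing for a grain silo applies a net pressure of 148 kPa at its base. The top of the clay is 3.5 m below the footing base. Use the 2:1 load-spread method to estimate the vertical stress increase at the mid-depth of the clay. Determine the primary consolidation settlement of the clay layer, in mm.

Mid-depth of clay below the footing base: z = 3.5 + 5/2 = 6 m.
Stress increase at mid-clay by the 2:1 spreading method:
Δσ = qBL/((B+z)(L+z)) = 148×2.6×2.6/((2.6+6)(2.6+6)) = 13.527 kPa
Final effective stress: σ'_f = σ'_0 + Δσ = 92.5 + 13.527 = 106.03 kPa.
Normally consolidated clay, so the full stress increment lies on the virgin compression line:
S_c = C_c·H/(1+e₀)·log₁₀(σ'_f/σ'_0) = 0.3×5/(1+1.1)×log₁₀(106.03/92.5)
    = 0.71429 × 0.059287 = 0.04235 m

S_c ≈ 42.3 mm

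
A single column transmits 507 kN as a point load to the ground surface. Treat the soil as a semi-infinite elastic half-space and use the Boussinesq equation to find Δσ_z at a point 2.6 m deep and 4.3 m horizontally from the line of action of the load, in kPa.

Boussinesq vertical stress below a point load on an elastic half-space:
Δσ_z = 3P/(2πz²) · [1 + (r/z)²]^(−5/2)
r/z = 4.3/2.6 = 1.6538; [1+(r/z)²]^(−5/2) = 0.037086.
Δσ_z = 3×507/(2π×2.6²) × 0.037086 = 35.81 × 0.037086 = 1.328 kPa

Δσ_z ≈ 1.33 kPa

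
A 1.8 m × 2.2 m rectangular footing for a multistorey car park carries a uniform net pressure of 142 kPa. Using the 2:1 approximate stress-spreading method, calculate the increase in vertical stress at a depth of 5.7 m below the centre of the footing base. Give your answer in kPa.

Δσ_z ≈ 9.49 kPa

By the 2:1 method the load spreads at 1 horizontal : 2 vertical, so at depth z the loaded area has grown by z in each plan dimension:
Δσ = qBL/((B+z)(L+z)) = 142×1.8×2.2/((1.8+5.7)(2.2+5.7)) = 9.4906 kPa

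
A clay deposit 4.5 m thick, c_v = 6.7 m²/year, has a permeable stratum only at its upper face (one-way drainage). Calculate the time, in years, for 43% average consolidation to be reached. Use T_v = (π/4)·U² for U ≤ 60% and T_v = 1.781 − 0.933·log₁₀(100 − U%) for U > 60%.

t ≈ 0.439 years

Drainage path length: H_d = H = 4.5 m (single drainage).
U ≤ 60%: T_v = (π/4)·U² = (π/4)×0.43² = 0.14522.
t = T_v·H_d²/c_v = 0.14522×4.5²/6.7 = 0.4389 years.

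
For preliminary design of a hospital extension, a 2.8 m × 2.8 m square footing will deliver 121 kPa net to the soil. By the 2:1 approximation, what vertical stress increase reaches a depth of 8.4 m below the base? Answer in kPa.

Δσ_z ≈ 7.56 kPa

By the 2:1 method the load spreads at 1 horizontal : 2 vertical, so at depth z the loaded area has grown by z in each plan dimension:
Δσ = qBL/((B+z)(L+z)) = 121×2.8×2.8/((2.8+8.4)(2.8+8.4)) = 7.5625 kPa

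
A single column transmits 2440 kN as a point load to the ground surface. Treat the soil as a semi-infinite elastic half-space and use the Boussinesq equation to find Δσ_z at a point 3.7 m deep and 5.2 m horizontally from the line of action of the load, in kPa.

Boussinesq vertical stress below a point load on an elastic half-space:
Δσ_z = 3P/(2πz²) · [1 + (r/z)²]^(−5/2)
r/z = 5.2/3.7 = 1.4054; [1+(r/z)²]^(−5/2) = 0.065497.
Δσ_z = 3×2440/(2π×3.7²) × 0.065497 = 85.1 × 0.065497 = 5.574 kPa

Δσ_z ≈ 5.57 kPa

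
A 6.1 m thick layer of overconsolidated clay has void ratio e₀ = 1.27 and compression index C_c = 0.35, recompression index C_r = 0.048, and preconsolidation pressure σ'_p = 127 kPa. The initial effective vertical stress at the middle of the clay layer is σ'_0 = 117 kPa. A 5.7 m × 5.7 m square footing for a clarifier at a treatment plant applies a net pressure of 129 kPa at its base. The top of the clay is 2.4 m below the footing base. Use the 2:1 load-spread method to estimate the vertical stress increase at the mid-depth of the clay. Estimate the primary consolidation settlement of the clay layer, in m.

S_c ≈ 0.0745 m

Mid-depth of clay below the footing base: z = 2.4 + 6.1/2 = 5.45 m.
Stress increase at mid-clay by the 2:1 spreading method:
Δσ = qBL/((B+z)(L+z)) = 129×5.7×5.7/((5.7+5.45)(5.7+5.45)) = 33.712 kPa
Final effective stress: σ'_f = 117 + 33.712 = 150.71 kPa.
σ'_f = 150.71 > σ'_p = 127 kPa, so the stress path crosses the preconsolidation pressure — recompression up to σ'_p, then virgin compression beyond:
S_c = H/(1+e₀)·[C_r·log₁₀(σ'_p/σ'_0) + C_c·log₁₀(σ'_f/σ'_p)]
    = 6.1/2.27 × [0.048×log₁₀(127/117) + 0.35×log₁₀(150.71/127)]
    = 2.6872 × [0.0017097 + 0.026018] = 0.07451 m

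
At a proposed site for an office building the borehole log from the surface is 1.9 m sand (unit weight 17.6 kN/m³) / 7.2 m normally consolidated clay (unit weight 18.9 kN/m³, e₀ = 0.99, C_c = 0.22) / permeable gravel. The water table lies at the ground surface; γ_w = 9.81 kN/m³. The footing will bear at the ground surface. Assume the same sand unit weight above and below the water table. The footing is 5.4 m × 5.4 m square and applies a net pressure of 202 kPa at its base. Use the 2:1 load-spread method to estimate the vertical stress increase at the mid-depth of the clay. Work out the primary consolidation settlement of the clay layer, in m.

Mid-depth of clay below the ground surface: z = 1.9 + 7.2/2 = 5.5 m.
Total vertical stress at mid-clay: σ_v = 17.6×1.9 + 18.9×3.6 = 101.48 kPa.
Pore pressure: u = 9.81×(5.5 − 0) = 53.955 kPa.
Initial effective stress: σ'_0 = σ_v − u = 101.48 − 53.955 = 47.525 kPa.
Stress increase at mid-clay by the 2:1 spreading method:
Δσ = qBL/((B+z)(L+z)) = 202×5.4×5.4/((5.4+5.5)(5.4+5.5)) = 49.578 kPa
Final effective stress: σ'_f = σ'_0 + Δσ = 47.525 + 49.578 = 97.103 kPa.
Normally consolidated clay, so the full stress increment lies on the virgin compression line:
S_c = C_c·H/(1+e₀)·log₁₀(σ'_f/σ'_0) = 0.22×7.2/(1+0.99)×log₁₀(97.103/47.525)
    = 0.79598 × 0.31031 = 0.247 m

S_c ≈ 0.247 m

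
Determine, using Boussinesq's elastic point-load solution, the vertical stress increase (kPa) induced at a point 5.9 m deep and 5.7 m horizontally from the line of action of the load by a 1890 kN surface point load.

Δσ_z ≈ 4.99 kPa

Boussinesq vertical stress below a point load on an elastic half-space:
Δσ_z = 3P/(2πz²) · [1 + (r/z)²]^(−5/2)
r/z = 5.7/5.9 = 0.9661; [1+(r/z)²]^(−5/2) = 0.19241.
Δσ_z = 3×1890/(2π×5.9²) × 0.19241 = 25.924 × 0.19241 = 4.988 kPa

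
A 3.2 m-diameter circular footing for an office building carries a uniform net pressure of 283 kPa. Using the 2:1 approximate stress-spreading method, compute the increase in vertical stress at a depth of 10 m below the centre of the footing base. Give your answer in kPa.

Δσ_z ≈ 16.6 kPa

By the 2:1 method the load spreads at 1 horizontal : 2 vertical, so at depth z the loaded area has grown by z in each plan dimension:
Δσ ≈ qD²/(D+z)² = 283×3.2²/(3.2+10)² = 16.632 kPa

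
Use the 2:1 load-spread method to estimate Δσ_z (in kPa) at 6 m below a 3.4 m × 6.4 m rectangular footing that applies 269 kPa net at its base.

Δσ_z ≈ 50.2 kPa

By the 2:1 method the load spreads at 1 horizontal : 2 vertical, so at depth z the loaded area has grown by z in each plan dimension:
Δσ = qBL/((B+z)(L+z)) = 269×3.4×6.4/((3.4+6)(6.4+6)) = 50.218 kPa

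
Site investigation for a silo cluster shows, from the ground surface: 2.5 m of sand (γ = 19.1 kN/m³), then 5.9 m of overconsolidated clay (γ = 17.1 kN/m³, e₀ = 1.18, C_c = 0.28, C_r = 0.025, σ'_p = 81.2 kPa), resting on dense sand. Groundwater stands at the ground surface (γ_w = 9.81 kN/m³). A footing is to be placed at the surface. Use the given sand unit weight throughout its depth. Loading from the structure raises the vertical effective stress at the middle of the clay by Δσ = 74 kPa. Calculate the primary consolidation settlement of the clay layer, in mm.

Mid-depth of clay below the ground surface: z = 2.5 + 5.9/2 = 5.45 m.
Total vertical stress at mid-clay: σ_v = 19.1×2.5 + 17.1×2.95 = 98.195 kPa.
Pore pressure: u = 9.81×(5.45 − 0) = 53.465 kPa.
Initial effective stress: σ'_0 = σ_v − u = 98.195 − 53.465 = 44.73 kPa.
Final effective stress: σ'_f = 44.73 + 74 = 118.73 kPa.
σ'_f = 118.73 > σ'_p = 81.2 kPa, so the stress path crosses the preconsolidation pressure — recompression up to σ'_p, then virgin compression beyond:
S_c = H/(1+e₀)·[C_r·log₁₀(σ'_p/σ'_0) + C_c·log₁₀(σ'_f/σ'_p)]
    = 5.9/2.18 × [0.025×log₁₀(81.2/44.73) + 0.28×log₁₀(118.73/81.2)]
    = 2.7064 × [0.0064739 + 0.046201] = 0.1426 m

S_c ≈ 143 mm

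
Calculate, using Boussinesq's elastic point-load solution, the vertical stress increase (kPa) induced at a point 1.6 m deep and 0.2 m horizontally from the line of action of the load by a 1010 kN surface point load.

Boussinesq vertical stress below a point load on an elastic half-space:
Δσ_z = 3P/(2πz²) · [1 + (r/z)²]^(−5/2)
r/z = 0.2/1.6 = 0.125; [1+(r/z)²]^(−5/2) = 0.96198.
Δσ_z = 3×1010/(2π×1.6²) × 0.96198 = 188.37 × 0.96198 = 181.2 kPa

Δσ_z ≈ 181 kPa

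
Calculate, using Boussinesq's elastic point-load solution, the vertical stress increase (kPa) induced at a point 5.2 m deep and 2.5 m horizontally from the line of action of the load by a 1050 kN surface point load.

Δσ_z ≈ 11 kPa

Boussinesq vertical stress below a point load on an elastic half-space:
Δσ_z = 3P/(2πz²) · [1 + (r/z)²]^(−5/2)
r/z = 2.5/5.2 = 0.48077; [1+(r/z)²]^(−5/2) = 0.59461.
Δσ_z = 3×1050/(2π×5.2²) × 0.59461 = 18.541 × 0.59461 = 11.02 kPa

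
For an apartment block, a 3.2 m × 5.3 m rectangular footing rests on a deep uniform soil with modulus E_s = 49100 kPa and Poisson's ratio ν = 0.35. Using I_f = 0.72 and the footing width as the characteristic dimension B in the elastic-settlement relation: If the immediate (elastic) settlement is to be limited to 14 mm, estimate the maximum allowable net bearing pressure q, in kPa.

q ≈ 340 kPa

S_e = q·B·(1−ν²)/E_s · I_f  ⇒  q = S_e·E_s / (B·(1−ν²)·I_f).
q = 0.014 × 49100 / (3.2 × 0.8775 × 0.72) = 340 kPa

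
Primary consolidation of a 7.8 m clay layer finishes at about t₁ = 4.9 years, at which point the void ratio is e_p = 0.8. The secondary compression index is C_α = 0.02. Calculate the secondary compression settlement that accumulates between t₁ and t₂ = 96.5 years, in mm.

Secondary compression: S_s = C_α·H/(1+e_p)·log₁₀(t₂/t₁)
S_s = 0.02×7.8/(1+0.8)×log₁₀(96.5/4.9)
    = 0.08667 × 1.294 = 0.1122 m

S_s ≈ 112 mm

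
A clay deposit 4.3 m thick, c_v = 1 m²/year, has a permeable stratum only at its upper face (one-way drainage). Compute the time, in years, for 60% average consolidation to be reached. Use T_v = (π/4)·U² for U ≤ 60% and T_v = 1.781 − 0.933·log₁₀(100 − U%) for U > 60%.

t ≈ 5.23 years

Drainage path length: H_d = H = 4.3 m (single drainage).
U ≤ 60%: T_v = (π/4)·U² = (π/4)×0.6² = 0.28274.
t = T_v·H_d²/c_v = 0.28274×4.3²/1 = 5.228 years.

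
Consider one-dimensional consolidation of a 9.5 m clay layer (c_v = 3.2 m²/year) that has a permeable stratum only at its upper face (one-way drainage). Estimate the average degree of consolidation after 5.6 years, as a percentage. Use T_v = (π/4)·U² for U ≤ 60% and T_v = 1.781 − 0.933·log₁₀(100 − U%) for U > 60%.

Drainage path length: H_d = H = 9.5 m (single drainage).
T_v = c_v·t/H_d² = 3.2×5.6/9.5² = 0.19856.
T_v = 0.19856 corresponds to the U ≤ 60% branch:
U = √(4T_v/π) = 0.5028

U ≈ 50.3 %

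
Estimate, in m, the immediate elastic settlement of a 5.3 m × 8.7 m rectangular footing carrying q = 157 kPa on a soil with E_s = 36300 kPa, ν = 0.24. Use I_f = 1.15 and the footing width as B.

S_e ≈ 0.0248 m

Immediate (elastic) settlement: S_e = q·B·(1−ν²)/E_s · I_f.
S_e = 157 × 5.3 × (1 − 0.24²) / 36300 × 1.15
    = 157 × 5.3 × 0.9424 / 36300 × 1.15
    = 0.02484 m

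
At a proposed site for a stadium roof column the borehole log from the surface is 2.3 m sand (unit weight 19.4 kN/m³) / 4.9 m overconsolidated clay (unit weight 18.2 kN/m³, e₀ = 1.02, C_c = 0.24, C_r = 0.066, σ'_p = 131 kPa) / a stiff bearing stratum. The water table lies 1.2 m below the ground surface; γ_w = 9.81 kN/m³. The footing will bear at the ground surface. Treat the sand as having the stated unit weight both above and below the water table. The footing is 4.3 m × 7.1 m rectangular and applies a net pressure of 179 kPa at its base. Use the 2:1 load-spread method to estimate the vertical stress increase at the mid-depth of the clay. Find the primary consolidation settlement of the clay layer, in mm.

Mid-depth of clay below the ground surface: z = 2.3 + 4.9/2 = 4.75 m.
Total vertical stress at mid-clay: σ_v = 19.4×2.3 + 18.2×2.45 = 89.21 kPa.
Pore pressure: u = 9.81×(4.75 − 1.2) = 34.825 kPa.
Initial effective stress: σ'_0 = σ_v − u = 89.21 − 34.825 = 54.385 kPa.
Stress increase at mid-clay by the 2:1 spreading method:
Δσ = qBL/((B+z)(L+z)) = 179×4.3×7.1/((4.3+4.75)(7.1+4.75)) = 50.958 kPa
Final effective stress: σ'_f = 54.385 + 50.958 = 105.34 kPa.
σ'_f = 105.34 ≤ σ'_p = 131 kPa, so the clay remains overconsolidated and only the recompression index applies:
S_c = C_r·H/(1+e₀)·log₁₀(σ'_f/σ'_0) = 0.066×4.9/2.02×log₁₀(105.34/54.385)
    = 0.1601 × 0.28711 = 0.04597 m

S_c ≈ 46 mm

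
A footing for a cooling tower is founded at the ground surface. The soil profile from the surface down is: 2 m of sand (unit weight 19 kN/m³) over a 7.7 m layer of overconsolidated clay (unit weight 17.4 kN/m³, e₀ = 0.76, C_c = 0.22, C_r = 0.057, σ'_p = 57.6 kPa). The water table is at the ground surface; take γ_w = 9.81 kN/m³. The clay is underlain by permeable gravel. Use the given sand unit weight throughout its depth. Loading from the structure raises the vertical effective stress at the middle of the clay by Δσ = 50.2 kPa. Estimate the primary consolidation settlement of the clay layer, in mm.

S_c ≈ 242 mm

Mid-depth of clay below the ground surface: z = 2 + 7.7/2 = 5.85 m.
Total vertical stress at mid-clay: σ_v = 19×2 + 17.4×3.85 = 104.99 kPa.
Pore pressure: u = 9.81×(5.85 − 0) = 57.389 kPa.
Initial effective stress: σ'_0 = σ_v − u = 104.99 − 57.389 = 47.601 kPa.
Final effective stress: σ'_f = 47.601 + 50.2 = 97.801 kPa.
σ'_f = 97.801 > σ'_p = 57.6 kPa, so the stress path crosses the preconsolidation pressure — recompression up to σ'_p, then virgin compression beyond:
S_c = H/(1+e₀)·[C_r·log₁₀(σ'_p/σ'_0) + C_c·log₁₀(σ'_f/σ'_p)]
    = 7.7/1.76 × [0.057×log₁₀(57.6/47.601) + 0.22×log₁₀(97.801/57.6)]
    = 4.375 × [0.00472 + 0.050583] = 0.242 m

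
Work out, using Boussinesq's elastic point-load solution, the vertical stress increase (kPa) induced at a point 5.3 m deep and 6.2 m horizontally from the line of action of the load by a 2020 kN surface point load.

Boussinesq vertical stress below a point load on an elastic half-space:
Δσ_z = 3P/(2πz²) · [1 + (r/z)²]^(−5/2)
r/z = 6.2/5.3 = 1.1698; [1+(r/z)²]^(−5/2) = 0.11583.
Δσ_z = 3×2020/(2π×5.3²) × 0.11583 = 34.335 × 0.11583 = 3.977 kPa

Δσ_z ≈ 3.98 kPa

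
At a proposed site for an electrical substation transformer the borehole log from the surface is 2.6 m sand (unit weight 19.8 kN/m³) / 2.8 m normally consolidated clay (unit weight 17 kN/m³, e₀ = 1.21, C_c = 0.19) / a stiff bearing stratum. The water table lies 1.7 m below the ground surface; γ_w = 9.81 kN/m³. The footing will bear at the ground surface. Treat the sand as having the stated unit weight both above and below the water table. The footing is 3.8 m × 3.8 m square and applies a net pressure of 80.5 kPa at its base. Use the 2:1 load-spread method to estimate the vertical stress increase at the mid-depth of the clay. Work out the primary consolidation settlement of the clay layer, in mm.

S_c ≈ 32.3 mm

Mid-depth of clay below the ground surface: z = 2.6 + 2.8/2 = 4 m.
Total vertical stress at mid-clay: σ_v = 19.8×2.6 + 17×1.4 = 75.28 kPa.
Pore pressure: u = 9.81×(4 − 1.7) = 22.563 kPa.
Initial effective stress: σ'_0 = σ_v − u = 75.28 − 22.563 = 52.717 kPa.
Stress increase at mid-clay by the 2:1 spreading method:
Δσ = qBL/((B+z)(L+z)) = 80.5×3.8×3.8/((3.8+4)(3.8+4)) = 19.106 kPa
Final effective stress: σ'_f = σ'_0 + Δσ = 52.717 + 19.106 = 71.823 kPa.
Normally consolidated clay, so the full stress increment lies on the virgin compression line:
S_c = C_c·H/(1+e₀)·log₁₀(σ'_f/σ'_0) = 0.19×2.8/(1+1.21)×log₁₀(71.823/52.717)
    = 0.24072 × 0.13431 = 0.03233 m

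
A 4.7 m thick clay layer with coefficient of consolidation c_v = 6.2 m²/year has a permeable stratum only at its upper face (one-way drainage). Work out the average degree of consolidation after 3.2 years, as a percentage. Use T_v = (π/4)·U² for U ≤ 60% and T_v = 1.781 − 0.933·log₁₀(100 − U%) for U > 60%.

Drainage path length: H_d = H = 4.7 m (single drainage).
T_v = c_v·t/H_d² = 6.2×3.2/4.7² = 0.89814.
T_v = 0.89814 corresponds to the U > 60% branch:
U = 1 − 10^((1.781 − T_v)/0.933)/100 = 0.9116

U ≈ 91.2 %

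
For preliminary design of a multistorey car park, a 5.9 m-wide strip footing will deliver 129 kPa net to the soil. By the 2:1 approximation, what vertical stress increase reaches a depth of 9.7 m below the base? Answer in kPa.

By the 2:1 method the load spreads at 1 horizontal : 2 vertical, so at depth z the loaded area has grown by z in each plan dimension:
Δσ = qB/(B+z) = 129×5.9/(5.9+9.7) = 48.788 kPa

Δσ_z ≈ 48.8 kPa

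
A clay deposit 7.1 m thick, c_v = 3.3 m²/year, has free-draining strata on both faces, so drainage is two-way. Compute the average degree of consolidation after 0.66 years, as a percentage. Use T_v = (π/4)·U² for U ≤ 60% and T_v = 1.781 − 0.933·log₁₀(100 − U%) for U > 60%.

U ≈ 46.9 %

Drainage path length: H_d = H/2 = 3.55 m (double drainage).
T_v = c_v·t/H_d² = 3.3×0.66/3.55² = 0.17282.
T_v = 0.17282 corresponds to the U ≤ 60% branch:
U = √(4T_v/π) = 0.4691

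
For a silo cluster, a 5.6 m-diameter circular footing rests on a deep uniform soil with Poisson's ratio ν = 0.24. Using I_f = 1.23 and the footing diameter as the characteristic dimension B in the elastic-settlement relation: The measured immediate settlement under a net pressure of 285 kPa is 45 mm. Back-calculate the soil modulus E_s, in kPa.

S_e = q·B·(1−ν²)/E_s · I_f  ⇒  E_s = q·B·(1−ν²)·I_f / S_e.
E_s = 285 × 5.6 × 0.9424 × 1.23 / 0.045 = 41110 kPa

E_s ≈ 41100 kPa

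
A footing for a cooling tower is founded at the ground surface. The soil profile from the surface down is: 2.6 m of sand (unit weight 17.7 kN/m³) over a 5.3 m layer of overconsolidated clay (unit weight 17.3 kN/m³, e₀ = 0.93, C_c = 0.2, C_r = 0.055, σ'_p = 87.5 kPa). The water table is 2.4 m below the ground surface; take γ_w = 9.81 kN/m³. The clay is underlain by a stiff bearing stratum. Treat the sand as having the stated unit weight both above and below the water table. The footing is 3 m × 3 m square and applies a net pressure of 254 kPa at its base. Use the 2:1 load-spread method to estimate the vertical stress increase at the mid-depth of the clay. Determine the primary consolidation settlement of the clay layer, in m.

S_c ≈ 0.0464 m

Mid-depth of clay below the ground surface: z = 2.6 + 5.3/2 = 5.25 m.
Total vertical stress at mid-clay: σ_v = 17.7×2.6 + 17.3×2.65 = 91.865 kPa.
Pore pressure: u = 9.81×(5.25 − 2.4) = 27.959 kPa.
Initial effective stress: σ'_0 = σ_v − u = 91.865 − 27.959 = 63.906 kPa.
Stress increase at mid-clay by the 2:1 spreading method:
Δσ = qBL/((B+z)(L+z)) = 254×3×3/((3+5.25)(3+5.25)) = 33.587 kPa
Final effective stress: σ'_f = 63.906 + 33.587 = 97.493 kPa.
σ'_f = 97.493 > σ'_p = 87.5 kPa, so the stress path crosses the preconsolidation pressure — recompression up to σ'_p, then virgin compression beyond:
S_c = H/(1+e₀)·[C_r·log₁₀(σ'_p/σ'_0) + C_c·log₁₀(σ'_f/σ'_p)]
    = 5.3/1.93 × [0.055×log₁₀(87.5/63.906) + 0.2×log₁₀(97.493/87.5)]
    = 2.7461 × [0.0075057 + 0.0093931] = 0.04641 m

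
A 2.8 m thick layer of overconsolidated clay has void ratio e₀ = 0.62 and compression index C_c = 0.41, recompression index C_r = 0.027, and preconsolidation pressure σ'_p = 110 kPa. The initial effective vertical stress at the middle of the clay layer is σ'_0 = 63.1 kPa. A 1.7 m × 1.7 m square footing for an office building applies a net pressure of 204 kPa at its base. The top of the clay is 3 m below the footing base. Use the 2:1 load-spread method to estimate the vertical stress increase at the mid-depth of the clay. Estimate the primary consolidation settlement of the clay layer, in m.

Mid-depth of clay below the footing base: z = 3 + 2.8/2 = 4.4 m.
Stress increase at mid-clay by the 2:1 spreading method:
Δσ = qBL/((B+z)(L+z)) = 204×1.7×1.7/((1.7+4.4)(1.7+4.4)) = 15.844 kPa
Final effective stress: σ'_f = 63.1 + 15.844 = 78.944 kPa.
σ'_f = 78.944 ≤ σ'_p = 110 kPa, so the clay remains overconsolidated and only the recompression index applies:
S_c = C_r·H/(1+e₀)·log₁₀(σ'_f/σ'_0) = 0.027×2.8/1.62×log₁₀(78.944/63.1)
    = 0.046667 × 0.09729 = 0.00454 m

S_c ≈ 0.00454 m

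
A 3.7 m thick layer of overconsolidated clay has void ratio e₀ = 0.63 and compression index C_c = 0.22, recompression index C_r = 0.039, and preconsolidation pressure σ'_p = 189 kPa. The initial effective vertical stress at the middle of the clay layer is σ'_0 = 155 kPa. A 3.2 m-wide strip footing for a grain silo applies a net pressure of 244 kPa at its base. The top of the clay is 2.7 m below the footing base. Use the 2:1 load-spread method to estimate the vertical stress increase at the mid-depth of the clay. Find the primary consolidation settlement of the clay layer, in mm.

Mid-depth of clay below the footing base: z = 2.7 + 3.7/2 = 4.55 m.
Stress increase at mid-clay by the 2:1 spreading method:
Δσ = qB/(B+z) = 244×3.2/(3.2+4.55) = 100.75 kPa
Final effective stress: σ'_f = 155 + 100.75 = 255.75 kPa.
σ'_f = 255.75 > σ'_p = 189 kPa, so the stress path crosses the preconsolidation pressure — recompression up to σ'_p, then virgin compression beyond:
S_c = H/(1+e₀)·[C_r·log₁₀(σ'_p/σ'_0) + C_c·log₁₀(σ'_f/σ'_p)]
    = 3.7/1.63 × [0.039×log₁₀(189/155) + 0.22×log₁₀(255.75/189)]
    = 2.2699 × [0.0033591 + 0.028898] = 0.07322 m

S_c ≈ 73.2 mm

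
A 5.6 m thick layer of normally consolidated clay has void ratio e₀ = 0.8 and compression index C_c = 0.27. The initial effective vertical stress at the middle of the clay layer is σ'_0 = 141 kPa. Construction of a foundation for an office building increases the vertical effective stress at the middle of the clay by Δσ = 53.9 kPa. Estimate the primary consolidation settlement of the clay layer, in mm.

S_c ≈ 118 mm

Final effective stress: σ'_f = σ'_0 + Δσ = 141 + 53.9 = 194.9 kPa.
Normally consolidated clay, so the full stress increment lies on the virgin compression line:
S_c = C_c·H/(1+e₀)·log₁₀(σ'_f/σ'_0) = 0.27×5.6/(1+0.8)×log₁₀(194.9/141)
    = 0.84 × 0.14059 = 0.1181 m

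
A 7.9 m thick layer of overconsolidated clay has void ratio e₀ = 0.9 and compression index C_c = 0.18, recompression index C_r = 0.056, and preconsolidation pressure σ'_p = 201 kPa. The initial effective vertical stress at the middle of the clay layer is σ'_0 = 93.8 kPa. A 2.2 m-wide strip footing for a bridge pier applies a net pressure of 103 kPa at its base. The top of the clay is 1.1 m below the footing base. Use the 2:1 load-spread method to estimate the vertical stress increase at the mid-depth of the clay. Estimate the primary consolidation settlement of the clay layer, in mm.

Mid-depth of clay below the footing base: z = 1.1 + 7.9/2 = 5.05 m.
Stress increase at mid-clay by the 2:1 spreading method:
Δσ = qB/(B+z) = 103×2.2/(2.2+5.05) = 31.255 kPa
Final effective stress: σ'_f = 93.8 + 31.255 = 125.05 kPa.
σ'_f = 125.05 ≤ σ'_p = 201 kPa, so the clay remains overconsolidated and only the recompression index applies:
S_c = C_r·H/(1+e₀)·log₁₀(σ'_f/σ'_0) = 0.056×7.9/1.9×log₁₀(125.05/93.8)
    = 0.23284 × 0.12488 = 0.02908 m

S_c ≈ 29.1 mm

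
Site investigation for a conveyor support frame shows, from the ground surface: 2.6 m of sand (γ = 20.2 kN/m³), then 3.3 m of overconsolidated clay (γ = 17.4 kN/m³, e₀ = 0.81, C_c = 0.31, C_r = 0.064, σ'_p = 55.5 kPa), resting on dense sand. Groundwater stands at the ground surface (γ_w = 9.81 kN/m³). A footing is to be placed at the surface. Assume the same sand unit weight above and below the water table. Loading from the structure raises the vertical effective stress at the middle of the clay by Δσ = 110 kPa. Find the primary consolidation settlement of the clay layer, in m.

Mid-depth of clay below the ground surface: z = 2.6 + 3.3/2 = 4.25 m.
Total vertical stress at mid-clay: σ_v = 20.2×2.6 + 17.4×1.65 = 81.23 kPa.
Pore pressure: u = 9.81×(4.25 − 0) = 41.693 kPa.
Initial effective stress: σ'_0 = σ_v − u = 81.23 − 41.693 = 39.537 kPa.
Final effective stress: σ'_f = 39.537 + 110 = 149.54 kPa.
σ'_f = 149.54 > σ'_p = 55.5 kPa, so the stress path crosses the preconsolidation pressure — recompression up to σ'_p, then virgin compression beyond:
S_c = H/(1+e₀)·[C_r·log₁₀(σ'_p/σ'_0) + C_c·log₁₀(σ'_f/σ'_p)]
    = 3.3/1.81 × [0.064×log₁₀(55.5/39.537) + 0.31×log₁₀(149.54/55.5)]
    = 1.8232 × [0.0094265 + 0.13344] = 0.2605 m

S_c ≈ 0.26 m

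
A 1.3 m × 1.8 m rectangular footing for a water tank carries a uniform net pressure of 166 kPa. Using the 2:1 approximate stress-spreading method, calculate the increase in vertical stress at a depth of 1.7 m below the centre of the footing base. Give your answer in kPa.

Δσ_z ≈ 37 kPa

By the 2:1 method the load spreads at 1 horizontal : 2 vertical, so at depth z the loaded area has grown by z in each plan dimension:
Δσ = qBL/((B+z)(L+z)) = 166×1.3×1.8/((1.3+1.7)(1.8+1.7)) = 36.994 kPa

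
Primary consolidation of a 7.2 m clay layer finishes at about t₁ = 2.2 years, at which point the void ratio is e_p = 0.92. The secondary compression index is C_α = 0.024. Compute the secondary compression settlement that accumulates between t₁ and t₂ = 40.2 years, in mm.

Secondary compression: S_s = C_α·H/(1+e_p)·log₁₀(t₂/t₁)
S_s = 0.024×7.2/(1+0.92)×log₁₀(40.2/2.2)
    = 0.09 × 1.262 = 0.1136 m

S_s ≈ 114 mm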